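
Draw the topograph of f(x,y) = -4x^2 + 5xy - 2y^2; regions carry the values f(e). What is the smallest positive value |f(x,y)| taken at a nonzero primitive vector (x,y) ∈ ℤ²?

translate: b→3 (≡-5 mod 8), so (4,-5,2)→(4,3,1)
flip: (4,3,1)→(1,-3,4)
translate: b→1 (≡-3 mod 2), so (1,-3,4)→(1,1,2)
reduced (well bottom): (1,1,2) with a≤c, −a<b≤a
well minimum |f| = |-1| = 1 (negative-definite)

1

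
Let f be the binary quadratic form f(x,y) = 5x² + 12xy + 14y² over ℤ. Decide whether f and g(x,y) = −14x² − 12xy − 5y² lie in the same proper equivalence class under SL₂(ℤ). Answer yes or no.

D₁ = -136, D₂ = -136
f: translate: b→2 (≡12 mod 10), so (5,12,14)→(5,2,7)
f: reduced (well bottom): (5,2,7) with a≤c, −a<b≤a
g is negative-definite; reduce −g:
−g: flip: (14,12,5)→(5,-12,14)
−g: translate: b→-2 (≡-12 mod 10), so (5,-12,14)→(5,-2,7)
−g: reduced (well bottom): (5,-2,7) with a≤c, −a<b≤a
flip sign back: reduced form of g is (-5,2,-7)
reduced forms (5, 2, 7) vs (-5, 2, -7) ⇒ inequivalent

no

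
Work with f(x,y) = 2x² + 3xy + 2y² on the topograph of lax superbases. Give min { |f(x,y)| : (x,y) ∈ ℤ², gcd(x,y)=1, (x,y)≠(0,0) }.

translate: b→-1 (≡3 mod 4), so (2,3,2)→(2,-1,1)
flip: (2,-1,1)→(1,1,2)
reduced (well bottom): (1,1,2) with a≤c, −a<b≤a
well minimum = a = 1

1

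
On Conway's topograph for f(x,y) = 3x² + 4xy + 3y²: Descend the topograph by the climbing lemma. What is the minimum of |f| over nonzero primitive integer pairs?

translate: b→-2 (≡4 mod 6), so (3,4,3)→(3,-2,2)
flip: (3,-2,2)→(2,2,3)
reduced (well bottom): (2,2,3) with a≤c, −a<b≤a
well minimum = a = 2

2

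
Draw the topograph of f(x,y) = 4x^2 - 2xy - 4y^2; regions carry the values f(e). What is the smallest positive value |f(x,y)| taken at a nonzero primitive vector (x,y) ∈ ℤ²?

descent: ρ → (-4,2,4)  [lands on river]
river: ρ → (4,6,-2)
river: ρ → (-2,6,4)
river: ρ → (4,2,-4)
river: ρ → (-4,6,2)
river: ρ → (2,6,-4)
closes: descent 1, river 6
min |a| on river = 2

2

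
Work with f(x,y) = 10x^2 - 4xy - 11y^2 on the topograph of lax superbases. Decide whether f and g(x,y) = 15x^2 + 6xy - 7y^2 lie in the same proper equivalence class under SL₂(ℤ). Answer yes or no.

D₁ = 456, D₂ = 456
river cycle of f (length 10): (-11, 4, 10), (10, 16, -5), (-5, 14, 13), (13, 12, -6), (-6, 12, 13), (13, 14, -5), (-5, 16, 10), (10, 4, -11), (-11, 18, 3), (3, 18, -11)
river cycle of g (length 6): (-7, 8, 14), (14, 20, -1), (-1, 20, 14), (14, 8, -7), (-7, 20, 2), (2, 20, -7)
cycles differ ⇒ inequivalent

no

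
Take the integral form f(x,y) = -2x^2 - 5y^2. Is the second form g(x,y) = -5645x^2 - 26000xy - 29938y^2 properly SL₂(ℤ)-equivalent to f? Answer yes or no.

D₁ = -40, D₂ = -40
f is negative-definite; reduce −f:
−f: reduced (well bottom): (2,0,5) with a≤c, −a<b≤a
flip sign back: reduced form of f is (-2,0,-5)
g is negative-definite; reduce −g:
−g: translate: b→3420 (≡26000 mod 11290), so (5645,26000,29938)→(5645,3420,518)
−g: flip: (5645,3420,518)→(518,-3420,5645)
−g: translate: b→-312 (≡-3420 mod 1036), so (518,-3420,5645)→(518,-312,47)
−g: flip: (518,-312,47)→(47,312,518)
−g: translate: b→30 (≡312 mod 94), so (47,312,518)→(47,30,5)
−g: flip: (47,30,5)→(5,-30,47)
−g: translate: b→0 (≡-30 mod 10), so (5,-30,47)→(5,0,2)
−g: flip: (5,0,2)→(2,0,5)
−g: reduced (well bottom): (2,0,5) with a≤c, −a<b≤a
flip sign back: reduced form of g is (-2,0,-5)
reduced forms (-2, 0, -5) vs (-2, 0, -5) ⇒ equivalent

yes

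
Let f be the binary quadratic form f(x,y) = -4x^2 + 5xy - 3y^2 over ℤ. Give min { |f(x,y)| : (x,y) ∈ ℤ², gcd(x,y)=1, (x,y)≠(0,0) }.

translate: b→3 (≡-5 mod 8), so (4,-5,3)→(4,3,2)
flip: (4,3,2)→(2,-3,4)
translate: b→1 (≡-3 mod 4), so (2,-3,4)→(2,1,3)
reduced (well bottom): (2,1,3) with a≤c, −a<b≤a
well minimum |f| = |-2| = 2 (negative-definite)

2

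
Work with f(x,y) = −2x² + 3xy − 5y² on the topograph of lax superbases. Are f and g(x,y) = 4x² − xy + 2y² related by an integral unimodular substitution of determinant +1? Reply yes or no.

D₁ = -31, D₂ = -31
f is negative-definite; reduce −f:
−f: translate: b→1 (≡-3 mod 4), so (2,-3,5)→(2,1,4)
−f: reduced (well bottom): (2,1,4) with a≤c, −a<b≤a
flip sign back: reduced form of f is (-2,-1,-4)
g: flip: (4,-1,2)→(2,1,4)
g: reduced (well bottom): (2,1,4) with a≤c, −a<b≤a
reduced forms (-2, -1, -4) vs (2, 1, 4) ⇒ inequivalent

no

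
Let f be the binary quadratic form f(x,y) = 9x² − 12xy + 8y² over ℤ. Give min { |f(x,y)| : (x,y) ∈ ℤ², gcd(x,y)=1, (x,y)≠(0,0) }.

translate: b→6 (≡-12 mod 18), so (9,-12,8)→(9,6,5)
flip: (9,6,5)→(5,-6,9)
translate: b→4 (≡-6 mod 10), so (5,-6,9)→(5,4,8)
reduced (well bottom): (5,4,8) with a≤c, −a<b≤a
well minimum = a = 5

5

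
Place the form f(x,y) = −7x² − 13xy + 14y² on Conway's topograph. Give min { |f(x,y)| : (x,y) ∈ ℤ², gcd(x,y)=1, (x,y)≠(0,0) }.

descent: ρ → (14,13,-7)  [lands on river]
river: ρ → (-7,15,12)
river: ρ → (12,9,-10)
river: ρ → (-10,11,11)
river: ρ → (11,11,-10)
river: ρ → (-10,9,12)
river: ρ → (12,15,-7)
river: ρ → (-7,13,14)
river: ρ → (14,15,-6)
river: ρ → (-6,21,5)
river: ρ → (5,19,-10)
river: ρ → (-10,21,3)
river: ρ → (3,21,-10)
river: ρ → (-10,19,5)
river: ρ → (5,21,-6)
river: ρ → (-6,15,14)
closes: descent 1, river 16
min |a| on river = 3

3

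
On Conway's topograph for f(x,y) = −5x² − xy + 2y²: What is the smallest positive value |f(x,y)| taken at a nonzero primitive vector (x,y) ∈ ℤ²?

descent: ρ → (2,5,-2)  [lands on river]
river: ρ → (-2,3,4)
river: ρ → (4,5,-1)
river: ρ → (-1,5,4)
river: ρ → (4,3,-2)
river: ρ → (-2,5,2)
river: ρ → (2,3,-4)
river: ρ → (-4,5,1)
river: ρ → (1,5,-4)
river: ρ → (-4,3,2)
closes: descent 1, river 10
min |a| on river = 1

1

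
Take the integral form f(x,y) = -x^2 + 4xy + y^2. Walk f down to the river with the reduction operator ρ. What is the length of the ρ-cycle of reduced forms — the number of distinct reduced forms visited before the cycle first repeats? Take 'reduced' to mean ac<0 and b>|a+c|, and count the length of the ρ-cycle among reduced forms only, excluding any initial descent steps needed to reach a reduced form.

D = 20, ⌊√D⌋ = 4
river: ρ → (1,4,-1)
river: ρ → (-1,4,1)
ρ-cycle length = 2 (tail of 0 descent steps not counted)

2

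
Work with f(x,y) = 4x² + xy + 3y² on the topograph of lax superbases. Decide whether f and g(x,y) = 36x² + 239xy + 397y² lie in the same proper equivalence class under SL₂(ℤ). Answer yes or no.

D₁ = -47, D₂ = -47
f: flip: (4,1,3)→(3,-1,4)
f: reduced (well bottom): (3,-1,4) with a≤c, −a<b≤a
g: translate: b→23 (≡239 mod 72), so (36,239,397)→(36,23,4)
g: flip: (36,23,4)→(4,-23,36)
g: translate: b→1 (≡-23 mod 8), so (4,-23,36)→(4,1,3)
g: flip: (4,1,3)→(3,-1,4)
g: reduced (well bottom): (3,-1,4) with a≤c, −a<b≤a
reduced forms (3, -1, 4) vs (3, -1, 4) ⇒ equivalent

yes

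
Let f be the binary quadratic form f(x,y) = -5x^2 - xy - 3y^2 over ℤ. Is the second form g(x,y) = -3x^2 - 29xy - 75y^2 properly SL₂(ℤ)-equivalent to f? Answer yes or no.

D₁ = -59, D₂ = -59
f is negative-definite; reduce −f:
−f: flip: (5,1,3)→(3,-1,5)
−f: reduced (well bottom): (3,-1,5) with a≤c, −a<b≤a
flip sign back: reduced form of f is (-3,1,-5)
g is negative-definite; reduce −g:
−g: translate: b→-1 (≡29 mod 6), so (3,29,75)→(3,-1,5)
−g: reduced (well bottom): (3,-1,5) with a≤c, −a<b≤a
flip sign back: reduced form of g is (-3,1,-5)
reduced forms (-3, 1, -5) vs (-3, 1, -5) ⇒ equivalent

yes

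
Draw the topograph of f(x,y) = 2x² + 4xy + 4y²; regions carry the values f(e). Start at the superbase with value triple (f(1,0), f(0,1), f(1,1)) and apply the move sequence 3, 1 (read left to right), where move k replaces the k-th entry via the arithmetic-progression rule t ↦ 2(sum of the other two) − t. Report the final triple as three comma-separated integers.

start (2,4,10) = (f(1,0),f(0,1),f(1,1))
replace slot 3: 2·(2+4) − 10 = 2 → (2,4,2)
replace slot 1: 2·(4+2) − 2 = 10 → (10,4,2)

10,4,2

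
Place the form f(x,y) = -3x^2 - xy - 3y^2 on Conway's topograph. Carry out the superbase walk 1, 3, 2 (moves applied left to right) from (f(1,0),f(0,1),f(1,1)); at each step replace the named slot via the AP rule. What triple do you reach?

start (-3,-3,-7) = (f(1,0),f(0,1),f(1,1))
replace slot 1: 2·((-3)+(-7)) − (-3) = -17 → (-17,-3,-7)
replace slot 3: 2·((-17)+(-3)) − (-7) = -33 → (-17,-3,-33)
replace slot 2: 2·((-17)+(-33)) − (-3) = -97 → (-17,-97,-33)

-17,-97,-33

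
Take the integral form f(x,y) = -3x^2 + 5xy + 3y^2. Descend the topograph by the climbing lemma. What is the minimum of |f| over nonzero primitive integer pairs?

river: ρ → (3,7,-1)
river: ρ → (-1,7,3)
river: ρ → (3,5,-3)
river: ρ → (-3,7,1)
river: ρ → (1,7,-3)
river: ρ → (-3,5,3)
closes: descent 0, river 6
min |a| on river = 1

1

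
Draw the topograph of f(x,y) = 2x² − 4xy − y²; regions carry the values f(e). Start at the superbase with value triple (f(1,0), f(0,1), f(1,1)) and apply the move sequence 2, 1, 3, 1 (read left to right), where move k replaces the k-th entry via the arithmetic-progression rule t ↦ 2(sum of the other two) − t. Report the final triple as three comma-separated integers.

start (2,-1,-3) = (f(1,0),f(0,1),f(1,1))
replace slot 2: 2·(2+(-3)) − (-1) = -1 → (2,-1,-3)
replace slot 1: 2·((-1)+(-3)) − 2 = -10 → (-10,-1,-3)
replace slot 3: 2·((-10)+(-1)) − (-3) = -19 → (-10,-1,-19)
replace slot 1: 2·((-1)+(-19)) − (-10) = -30 → (-30,-1,-19)

-30,-1,-19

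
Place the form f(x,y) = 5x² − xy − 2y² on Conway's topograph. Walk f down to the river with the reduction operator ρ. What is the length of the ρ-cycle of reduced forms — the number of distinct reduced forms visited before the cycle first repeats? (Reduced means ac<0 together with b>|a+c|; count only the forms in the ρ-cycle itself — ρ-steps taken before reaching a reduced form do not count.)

D = 41, ⌊√D⌋ = 6
descent: ρ → (-2,5,2)  [lands on river]
river: ρ → (2,3,-4)
river: ρ → (-4,5,1)
river: ρ → (1,5,-4)
river: ρ → (-4,3,2)
river: ρ → (2,5,-2)
river: ρ → (-2,3,4)
river: ρ → (4,5,-1)
river: ρ → (-1,5,4)
river: ρ → (4,3,-2)
ρ-cycle length = 10 (tail of 1 descent step not counted)

10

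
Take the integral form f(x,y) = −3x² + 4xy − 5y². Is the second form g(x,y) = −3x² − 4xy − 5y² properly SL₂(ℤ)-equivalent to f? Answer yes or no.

D₁ = -44, D₂ = -44
f is negative-definite; reduce −f:
−f: translate: b→2 (≡-4 mod 6), so (3,-4,5)→(3,2,4)
−f: reduced (well bottom): (3,2,4) with a≤c, −a<b≤a
flip sign back: reduced form of f is (-3,-2,-4)
g is negative-definite; reduce −g:
−g: translate: b→-2 (≡4 mod 6), so (3,4,5)→(3,-2,4)
−g: reduced (well bottom): (3,-2,4) with a≤c, −a<b≤a
flip sign back: reduced form of g is (-3,2,-4)
reduced forms (-3, -2, -4) vs (-3, 2, -4) ⇒ inequivalent

no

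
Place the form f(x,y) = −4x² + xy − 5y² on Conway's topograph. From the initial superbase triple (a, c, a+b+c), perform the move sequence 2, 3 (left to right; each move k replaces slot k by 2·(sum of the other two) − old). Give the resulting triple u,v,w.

start (-4,-5,-8) = (f(1,0),f(0,1),f(1,1))
replace slot 2: 2·((-4)+(-8)) − (-5) = -19 → (-4,-19,-8)
replace slot 3: 2·((-4)+(-19)) − (-8) = -38 → (-4,-19,-38)

-4,-19,-38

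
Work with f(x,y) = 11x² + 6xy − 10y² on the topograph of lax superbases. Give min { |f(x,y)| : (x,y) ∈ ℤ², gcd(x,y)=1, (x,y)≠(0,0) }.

river: ρ → (-10,14,7)
river: ρ → (7,14,-10)
river: ρ → (-10,6,11)
river: ρ → (11,16,-5)
river: ρ → (-5,14,14)
river: ρ → (14,14,-5)
river: ρ → (-5,16,11)
river: ρ → (11,6,-10)
closes: descent 0, river 8
min |a| on river = 5

5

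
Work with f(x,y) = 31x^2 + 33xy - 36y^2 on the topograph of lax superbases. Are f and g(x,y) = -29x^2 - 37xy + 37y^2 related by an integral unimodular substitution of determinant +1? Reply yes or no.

D₁ = 5553, D₂ = 5661
discriminants differ ⇒ not SL₂(ℤ)-equivalent

no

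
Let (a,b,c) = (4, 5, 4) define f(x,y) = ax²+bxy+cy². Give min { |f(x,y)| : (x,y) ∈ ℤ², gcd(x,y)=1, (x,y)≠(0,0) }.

translate: b→-3 (≡5 mod 8), so (4,5,4)→(4,-3,3)
flip: (4,-3,3)→(3,3,4)
reduced (well bottom): (3,3,4) with a≤c, −a<b≤a
well minimum = a = 3

3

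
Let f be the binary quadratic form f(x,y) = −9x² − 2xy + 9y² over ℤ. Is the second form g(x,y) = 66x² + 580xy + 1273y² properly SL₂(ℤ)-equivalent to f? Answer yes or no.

D₁ = 328, D₂ = 328
river cycle of f (length 6): (9, 2, -9), (-9, 16, 2), (2, 16, -9), (-9, 2, 9), (9, 16, -2), (-2, 16, 9)
river cycle of g (length 6): (9, 2, -9), (-9, 16, 2), (2, 16, -9), (-9, 2, 9), (9, 16, -2), (-2, 16, 9)
cycles coincide ⇒ equivalent

yes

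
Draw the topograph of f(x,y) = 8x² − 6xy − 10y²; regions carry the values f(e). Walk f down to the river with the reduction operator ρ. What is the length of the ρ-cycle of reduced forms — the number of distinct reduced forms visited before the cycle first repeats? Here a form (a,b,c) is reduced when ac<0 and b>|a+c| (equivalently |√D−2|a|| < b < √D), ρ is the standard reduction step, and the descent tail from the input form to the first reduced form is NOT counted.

D = 356, ⌊√D⌋ = 18
descent: ρ → (-10,6,8)  [lands on river]
river: ρ → (8,10,-8)
river: ρ → (-8,6,10)
river: ρ → (10,14,-4)
river: ρ → (-4,18,2)
river: ρ → (2,18,-4)
river: ρ → (-4,14,10)
river: ρ → (10,6,-8)
river: ρ → (-8,10,8)
river: ρ → (8,6,-10)
river: ρ → (-10,14,4)
river: ρ → (4,18,-2)
river: ρ → (-2,18,4)
river: ρ → (4,14,-10)
ρ-cycle length = 14 (tail of 1 descent step not counted)

14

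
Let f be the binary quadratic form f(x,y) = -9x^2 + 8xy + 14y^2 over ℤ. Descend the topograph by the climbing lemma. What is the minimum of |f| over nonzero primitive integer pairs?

river: ρ → (14,20,-3)
river: ρ → (-3,22,7)
river: ρ → (7,20,-6)
river: ρ → (-6,16,13)
river: ρ → (13,10,-9)
river: ρ → (-9,8,14)
closes: descent 0, river 6
min |a| on river = 3

3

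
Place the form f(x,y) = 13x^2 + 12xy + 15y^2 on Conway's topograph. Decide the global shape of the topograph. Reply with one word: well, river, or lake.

D = b²−4ac = 12² − 4·13·15 = -636
D < 0 ⇒ definite ⇒ every region one sign ⇒ single well

well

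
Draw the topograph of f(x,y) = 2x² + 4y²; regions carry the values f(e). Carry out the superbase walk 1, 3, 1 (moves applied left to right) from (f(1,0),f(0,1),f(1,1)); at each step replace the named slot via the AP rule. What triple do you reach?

start (2,4,6) = (f(1,0),f(0,1),f(1,1))
replace slot 1: 2·(4+6) − 2 = 18 → (18,4,6)
replace slot 3: 2·(18+4) − 6 = 38 → (18,4,38)
replace slot 1: 2·(4+38) − 18 = 66 → (66,4,38)

66,4,38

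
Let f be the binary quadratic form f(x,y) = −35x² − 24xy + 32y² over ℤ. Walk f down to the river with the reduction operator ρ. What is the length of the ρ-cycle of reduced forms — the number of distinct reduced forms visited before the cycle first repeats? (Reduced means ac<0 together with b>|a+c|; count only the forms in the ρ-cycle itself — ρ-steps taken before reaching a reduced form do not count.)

D = 5056, ⌊√D⌋ = 71
descent: ρ → (32,24,-35)  [lands on river]
river: ρ → (-35,46,21)
river: ρ → (21,38,-43)
river: ρ → (-43,48,16)
river: ρ → (16,48,-43)
river: ρ → (-43,38,21)
river: ρ → (21,46,-35)
river: ρ → (-35,24,32)
river: ρ → (32,40,-27)
river: ρ → (-27,68,4)
river: ρ → (4,68,-27)
river: ρ → (-27,40,32)
ρ-cycle length = 12 (tail of 1 descent step not counted)

12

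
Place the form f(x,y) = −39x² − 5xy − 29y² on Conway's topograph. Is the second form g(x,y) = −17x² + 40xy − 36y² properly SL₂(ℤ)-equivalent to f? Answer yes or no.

D₁ = -4499, D₂ = -848
discriminants differ ⇒ not SL₂(ℤ)-equivalent

no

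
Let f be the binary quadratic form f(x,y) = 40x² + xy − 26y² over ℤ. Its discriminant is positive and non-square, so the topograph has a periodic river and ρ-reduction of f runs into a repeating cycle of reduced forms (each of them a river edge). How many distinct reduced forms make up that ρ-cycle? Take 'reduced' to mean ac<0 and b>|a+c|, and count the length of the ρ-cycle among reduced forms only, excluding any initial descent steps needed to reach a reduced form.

D = 4161, ⌊√D⌋ = 64
descent: ρ → (-26,51,15)  [lands on river]
river: ρ → (15,39,-44)
river: ρ → (-44,49,10)
river: ρ → (10,51,-39)
river: ρ → (-39,27,22)
river: ρ → (22,61,-5)
river: ρ → (-5,59,34)
river: ρ → (34,9,-30)
river: ρ → (-30,51,13)
river: ρ → (13,53,-26)
ρ-cycle length = 10 (tail of 1 descent step not counted)

10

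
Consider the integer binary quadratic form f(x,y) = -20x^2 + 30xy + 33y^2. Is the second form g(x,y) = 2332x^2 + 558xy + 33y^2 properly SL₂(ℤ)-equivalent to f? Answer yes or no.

D₁ = 3540, D₂ = 3540
river cycle of f (length 6): (33, 36, -17), (-17, 32, 37), (37, 42, -12), (-12, 54, 13), (13, 50, -20), (-20, 30, 33)
river cycle of g (length 6): (33, 36, -17), (-17, 32, 37), (37, 42, -12), (-12, 54, 13), (13, 50, -20), (-20, 30, 33)
cycles coincide ⇒ equivalent

yes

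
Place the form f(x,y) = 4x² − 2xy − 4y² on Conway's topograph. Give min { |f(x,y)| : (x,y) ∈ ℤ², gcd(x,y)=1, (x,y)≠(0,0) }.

descent: ρ → (-4,2,4)  [lands on river]
river: ρ → (4,6,-2)
river: ρ → (-2,6,4)
river: ρ → (4,2,-4)
river: ρ → (-4,6,2)
river: ρ → (2,6,-4)
closes: descent 1, river 6
min |a| on river = 2

2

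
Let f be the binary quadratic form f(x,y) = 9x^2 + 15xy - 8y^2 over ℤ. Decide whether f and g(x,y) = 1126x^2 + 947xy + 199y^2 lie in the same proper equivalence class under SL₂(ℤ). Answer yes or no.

D₁ = 513, D₂ = 513
river cycle of f (length 16): (-8, 17, 7), (7, 11, -14), (-14, 17, 4), (4, 15, -18), (-18, 21, 1), (1, 21, -18), (-18, 15, 4), (4, 17, -14), (-14, 11, 7), (7, 17, -8), … (6 more)
river cycle of g (length 16): (-2, 21, 9), (9, 15, -8), (-8, 17, 7), (7, 11, -14), (-14, 17, 4), (4, 15, -18), (-18, 21, 1), (1, 21, -18), (-18, 15, 4), (4, 17, -14), … (6 more)
cycles coincide ⇒ equivalent

yes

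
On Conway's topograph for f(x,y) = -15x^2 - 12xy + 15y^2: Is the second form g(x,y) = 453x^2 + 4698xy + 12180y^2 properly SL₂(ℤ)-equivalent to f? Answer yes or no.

D₁ = 1044, D₂ = 1044
river cycle of f (length 10): (15, 12, -15), (-15, 18, 12), (12, 30, -3), (-3, 30, 12), (12, 18, -15), (-15, 12, 15), (15, 18, -12), (-12, 30, 3), (3, 30, -12), (-12, 18, 15)
river cycle of g (length 10): (15, 12, -15), (-15, 18, 12), (12, 30, -3), (-3, 30, 12), (12, 18, -15), (-15, 12, 15), (15, 18, -12), (-12, 30, 3), (3, 30, -12), (-12, 18, 15)
cycles coincide ⇒ equivalent

yes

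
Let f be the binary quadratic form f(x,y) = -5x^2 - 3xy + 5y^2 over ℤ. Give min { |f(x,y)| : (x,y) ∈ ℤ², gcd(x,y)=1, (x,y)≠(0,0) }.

descent: ρ → (5,3,-5)  [lands on river]
river: ρ → (-5,7,3)
river: ρ → (3,5,-7)
river: ρ → (-7,9,1)
river: ρ → (1,9,-7)
river: ρ → (-7,5,3)
river: ρ → (3,7,-5)
river: ρ → (-5,3,5)
river: ρ → (5,7,-3)
river: ρ → (-3,5,7)
river: ρ → (7,9,-1)
river: ρ → (-1,9,7)
river: ρ → (7,5,-3)
river: ρ → (-3,7,5)
closes: descent 1, river 14
min |a| on river = 1

1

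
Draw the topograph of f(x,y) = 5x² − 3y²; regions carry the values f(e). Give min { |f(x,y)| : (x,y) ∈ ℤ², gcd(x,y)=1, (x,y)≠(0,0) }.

descent: ρ → (-3,6,2)  [lands on river]
river: ρ → (2,6,-3)
closes: descent 1, river 2
min |a| on river = 2

2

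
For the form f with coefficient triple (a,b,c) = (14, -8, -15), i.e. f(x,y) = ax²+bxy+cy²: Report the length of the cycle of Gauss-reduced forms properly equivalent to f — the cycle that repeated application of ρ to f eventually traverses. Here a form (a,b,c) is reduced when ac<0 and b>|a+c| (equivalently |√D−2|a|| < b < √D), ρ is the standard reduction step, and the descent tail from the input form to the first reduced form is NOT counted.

D = 904, ⌊√D⌋ = 30
descent: ρ → (-15,8,14)  [lands on river]
river: ρ → (14,20,-9)
river: ρ → (-9,16,18)
river: ρ → (18,20,-7)
river: ρ → (-7,22,15)
river: ρ → (15,8,-14)
river: ρ → (-14,20,9)
river: ρ → (9,16,-18)
river: ρ → (-18,20,7)
river: ρ → (7,22,-15)
ρ-cycle length = 10 (tail of 1 descent step not counted)

10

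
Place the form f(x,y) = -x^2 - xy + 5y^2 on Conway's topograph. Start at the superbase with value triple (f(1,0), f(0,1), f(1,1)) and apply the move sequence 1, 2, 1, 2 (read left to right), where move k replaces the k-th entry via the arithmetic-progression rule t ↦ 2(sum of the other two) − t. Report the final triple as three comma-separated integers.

start (-1,5,3) = (f(1,0),f(0,1),f(1,1))
replace slot 1: 2·(5+3) − (-1) = 17 → (17,5,3)
replace slot 2: 2·(17+3) − 5 = 35 → (17,35,3)
replace slot 1: 2·(35+3) − 17 = 59 → (59,35,3)
replace slot 2: 2·(59+3) − 35 = 89 → (59,89,3)

59,89,3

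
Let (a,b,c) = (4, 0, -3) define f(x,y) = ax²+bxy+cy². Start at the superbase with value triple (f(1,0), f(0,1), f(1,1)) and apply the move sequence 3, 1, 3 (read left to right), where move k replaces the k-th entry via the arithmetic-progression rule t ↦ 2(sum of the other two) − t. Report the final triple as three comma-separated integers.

start (4,-3,1) = (f(1,0),f(0,1),f(1,1))
replace slot 3: 2·(4+(-3)) − 1 = 1 → (4,-3,1)
replace slot 1: 2·((-3)+1) − 4 = -8 → (-8,-3,1)
replace slot 3: 2·((-8)+(-3)) − 1 = -23 → (-8,-3,-23)

-8,-3,-23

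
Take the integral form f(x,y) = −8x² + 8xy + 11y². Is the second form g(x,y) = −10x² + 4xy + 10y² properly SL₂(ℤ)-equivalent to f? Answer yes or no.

D₁ = 416, D₂ = 416
river cycle of f (length 6): (11, 14, -5), (-5, 16, 8), (8, 16, -5), (-5, 14, 11), (11, 8, -8), (-8, 8, 11)
river cycle of g (length 6): (10, 16, -4), (-4, 16, 10), (10, 4, -10), (-10, 16, 4), (4, 16, -10), (-10, 4, 10)
cycles differ ⇒ inequivalent

no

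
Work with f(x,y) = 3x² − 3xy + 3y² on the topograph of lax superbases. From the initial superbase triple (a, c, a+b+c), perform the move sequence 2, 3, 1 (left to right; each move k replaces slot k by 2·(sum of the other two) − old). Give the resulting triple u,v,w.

start (3,3,3) = (f(1,0),f(0,1),f(1,1))
replace slot 2: 2·(3+3) − 3 = 9 → (3,9,3)
replace slot 3: 2·(3+9) − 3 = 21 → (3,9,21)
replace slot 1: 2·(9+21) − 3 = 57 → (57,9,21)

57,9,21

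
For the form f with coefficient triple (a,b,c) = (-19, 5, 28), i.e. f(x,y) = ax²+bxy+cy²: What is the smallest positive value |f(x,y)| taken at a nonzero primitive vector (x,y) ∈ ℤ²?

descent: ρ → (28,-5,-19)
descent: ρ → (-19,43,4)  [lands on river]
river: ρ → (4,45,-8)
river: ρ → (-8,35,29)
river: ρ → (29,23,-14)
river: ρ → (-14,33,19)
river: ρ → (19,43,-4)
river: ρ → (-4,45,8)
river: ρ → (8,35,-29)
river: ρ → (-29,23,14)
river: ρ → (14,33,-19)
closes: descent 2, river 10
min |a| on river = 4

4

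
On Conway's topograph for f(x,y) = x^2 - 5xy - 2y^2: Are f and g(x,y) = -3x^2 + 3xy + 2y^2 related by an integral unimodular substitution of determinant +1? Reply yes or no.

D₁ = 33, D₂ = 33
river cycle of f (length 4): (-2, 5, 1), (1, 5, -2), (-2, 3, 3), (3, 3, -2)
river cycle of g (length 4): (2, 5, -1), (-1, 5, 2), (2, 3, -3), (-3, 3, 2)
cycles differ ⇒ inequivalent

no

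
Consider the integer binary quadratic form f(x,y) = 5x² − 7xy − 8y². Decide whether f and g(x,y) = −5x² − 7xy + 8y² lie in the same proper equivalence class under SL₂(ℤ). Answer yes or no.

D₁ = 209, D₂ = 209
river cycle of f (length 12): (-8, 7, 5), (5, 13, -2), (-2, 11, 11), (11, 11, -2), (-2, 13, 5), (5, 7, -8), (-8, 9, 4), (4, 7, -10), (-10, 13, 1), (1, 13, -10), … (2 more)
river cycle of g (length 12): (8, 7, -5), (-5, 13, 2), (2, 11, -11), (-11, 11, 2), (2, 13, -5), (-5, 7, 8), (8, 9, -4), (-4, 7, 10), (10, 13, -1), (-1, 13, 10), … (2 more)
cycles differ ⇒ inequivalent

no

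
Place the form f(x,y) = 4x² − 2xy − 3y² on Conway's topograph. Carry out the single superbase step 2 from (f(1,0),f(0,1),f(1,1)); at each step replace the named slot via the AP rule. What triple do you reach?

start (4,-3,-1) = (f(1,0),f(0,1),f(1,1))
replace slot 2: 2·(4+(-1)) − (-3) = 9 → (4,9,-1)

4,9,-1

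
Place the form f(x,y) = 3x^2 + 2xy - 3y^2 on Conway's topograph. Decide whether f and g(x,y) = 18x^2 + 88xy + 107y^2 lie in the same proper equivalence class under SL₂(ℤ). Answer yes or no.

D₁ = 40, D₂ = 40
river cycle of f (length 6): (-3, 4, 2), (2, 4, -3), (-3, 2, 3), (3, 4, -2), (-2, 4, 3), (3, 2, -3)
river cycle of g (length 6): (3, 2, -3), (-3, 4, 2), (2, 4, -3), (-3, 2, 3), (3, 4, -2), (-2, 4, 3)
cycles coincide ⇒ equivalent

yes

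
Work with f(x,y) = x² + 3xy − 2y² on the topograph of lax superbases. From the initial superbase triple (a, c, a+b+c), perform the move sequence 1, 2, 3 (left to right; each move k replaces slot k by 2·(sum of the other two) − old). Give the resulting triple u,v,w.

start (1,-2,2) = (f(1,0),f(0,1),f(1,1))
replace slot 1: 2·((-2)+2) − 1 = -1 → (-1,-2,2)
replace slot 2: 2·((-1)+2) − (-2) = 4 → (-1,4,2)
replace slot 3: 2·((-1)+4) − 2 = 4 → (-1,4,4)

-1,4,4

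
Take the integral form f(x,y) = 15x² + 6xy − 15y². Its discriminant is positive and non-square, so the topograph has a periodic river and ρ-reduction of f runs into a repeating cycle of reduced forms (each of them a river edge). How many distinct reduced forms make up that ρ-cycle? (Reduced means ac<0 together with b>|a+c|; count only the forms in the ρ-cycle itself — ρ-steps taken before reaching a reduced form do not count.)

D = 936, ⌊√D⌋ = 30
river: ρ → (-15,24,6)
river: ρ → (6,24,-15)
river: ρ → (-15,6,15)
river: ρ → (15,24,-6)
river: ρ → (-6,24,15)
river: ρ → (15,6,-15)
ρ-cycle length = 6 (tail of 0 descent steps not counted)

6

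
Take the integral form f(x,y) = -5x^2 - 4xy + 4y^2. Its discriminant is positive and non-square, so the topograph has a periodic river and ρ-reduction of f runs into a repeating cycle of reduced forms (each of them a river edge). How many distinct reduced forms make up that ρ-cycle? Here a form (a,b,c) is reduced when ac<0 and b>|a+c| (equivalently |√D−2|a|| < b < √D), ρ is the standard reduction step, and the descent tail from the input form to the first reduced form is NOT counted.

D = 96, ⌊√D⌋ = 9
descent: ρ → (4,4,-5)  [lands on river]
river: ρ → (-5,6,3)
river: ρ → (3,6,-5)
river: ρ → (-5,4,4)
ρ-cycle length = 4 (tail of 1 descent step not counted)

4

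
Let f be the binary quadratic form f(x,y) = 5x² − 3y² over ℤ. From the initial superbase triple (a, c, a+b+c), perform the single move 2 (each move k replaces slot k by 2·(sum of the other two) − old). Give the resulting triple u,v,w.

start (5,-3,2) = (f(1,0),f(0,1),f(1,1))
replace slot 2: 2·(5+2) − (-3) = 17 → (5,17,2)

5,17,2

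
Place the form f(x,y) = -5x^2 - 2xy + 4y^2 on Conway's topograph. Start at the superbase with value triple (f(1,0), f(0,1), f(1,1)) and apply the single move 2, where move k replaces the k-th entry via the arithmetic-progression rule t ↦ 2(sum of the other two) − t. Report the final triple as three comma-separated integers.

start (-5,4,-3) = (f(1,0),f(0,1),f(1,1))
replace slot 2: 2·((-5)+(-3)) − 4 = -20 → (-5,-20,-3)

-5,-20,-3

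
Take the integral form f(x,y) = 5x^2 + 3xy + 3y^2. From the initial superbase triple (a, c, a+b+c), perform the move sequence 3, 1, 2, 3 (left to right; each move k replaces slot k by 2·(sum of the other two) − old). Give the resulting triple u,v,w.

start (5,3,11) = (f(1,0),f(0,1),f(1,1))
replace slot 3: 2·(5+3) − 11 = 5 → (5,3,5)
replace slot 1: 2·(3+5) − 5 = 11 → (11,3,5)
replace slot 2: 2·(11+5) − 3 = 29 → (11,29,5)
replace slot 3: 2·(11+29) − 5 = 75 → (11,29,75)

11,29,75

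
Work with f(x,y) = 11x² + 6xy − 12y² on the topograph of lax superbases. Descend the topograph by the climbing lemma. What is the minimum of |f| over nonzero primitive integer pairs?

river: ρ → (-12,18,5)
river: ρ → (5,22,-4)
river: ρ → (-4,18,15)
river: ρ → (15,12,-7)
river: ρ → (-7,16,11)
river: ρ → (11,6,-12)
closes: descent 0, river 6
min |a| on river = 4

4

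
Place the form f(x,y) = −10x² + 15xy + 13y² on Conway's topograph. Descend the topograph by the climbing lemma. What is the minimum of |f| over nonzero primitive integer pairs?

river: ρ → (13,11,-12)
river: ρ → (-12,13,12)
river: ρ → (12,11,-13)
river: ρ → (-13,15,10)
river: ρ → (10,25,-3)
river: ρ → (-3,23,18)
river: ρ → (18,13,-8)
river: ρ → (-8,19,12)
river: ρ → (12,5,-15)
river: ρ → (-15,25,2)
river: ρ → (2,27,-2)
river: ρ → (-2,25,15)
river: ρ → (15,5,-12)
river: ρ → (-12,19,8)
river: ρ → (8,13,-18)
river: ρ → (-18,23,3)
river: ρ → (3,25,-10)
river: ρ → (-10,15,13)
closes: descent 0, river 18
min |a| on river = 2

2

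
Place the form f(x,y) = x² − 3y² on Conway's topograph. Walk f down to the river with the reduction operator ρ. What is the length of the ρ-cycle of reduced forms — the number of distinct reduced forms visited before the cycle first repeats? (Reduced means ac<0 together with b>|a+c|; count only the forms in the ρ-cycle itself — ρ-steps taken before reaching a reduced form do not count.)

D = 12, ⌊√D⌋ = 3
descent: ρ → (-3,0,1)
descent: ρ → (1,2,-2)  [lands on river]
river: ρ → (-2,2,1)
ρ-cycle length = 2 (tail of 2 descent steps not counted)

2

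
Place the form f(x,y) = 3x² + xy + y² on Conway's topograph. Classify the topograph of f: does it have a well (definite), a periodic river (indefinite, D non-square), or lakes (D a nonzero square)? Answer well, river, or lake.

D = b²−4ac = 1² − 4·3·1 = -11
D < 0 ⇒ definite ⇒ every region one sign ⇒ single well

well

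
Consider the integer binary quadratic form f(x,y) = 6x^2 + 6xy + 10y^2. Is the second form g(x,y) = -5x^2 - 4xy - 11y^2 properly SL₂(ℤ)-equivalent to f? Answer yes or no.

D₁ = -204, D₂ = -204
f: reduced (well bottom): (6,6,10) with a≤c, −a<b≤a
g is negative-definite; reduce −g:
−g: reduced (well bottom): (5,4,11) with a≤c, −a<b≤a
flip sign back: reduced form of g is (-5,-4,-11)
reduced forms (6, 6, 10) vs (-5, -4, -11) ⇒ inequivalent

no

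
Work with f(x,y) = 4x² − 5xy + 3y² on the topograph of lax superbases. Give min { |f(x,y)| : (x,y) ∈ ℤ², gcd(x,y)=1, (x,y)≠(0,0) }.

translate: b→3 (≡-5 mod 8), so (4,-5,3)→(4,3,2)
flip: (4,3,2)→(2,-3,4)
translate: b→1 (≡-3 mod 4), so (2,-3,4)→(2,1,3)
reduced (well bottom): (2,1,3) with a≤c, −a<b≤a
well minimum = a = 2

2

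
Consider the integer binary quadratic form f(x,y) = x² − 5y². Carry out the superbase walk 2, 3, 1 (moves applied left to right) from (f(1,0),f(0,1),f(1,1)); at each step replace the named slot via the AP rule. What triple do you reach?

start (1,-5,-4) = (f(1,0),f(0,1),f(1,1))
replace slot 2: 2·(1+(-4)) − (-5) = -1 → (1,-1,-4)
replace slot 3: 2·(1+(-1)) − (-4) = 4 → (1,-1,4)
replace slot 1: 2·((-1)+4) − 1 = 5 → (5,-1,4)

5,-1,4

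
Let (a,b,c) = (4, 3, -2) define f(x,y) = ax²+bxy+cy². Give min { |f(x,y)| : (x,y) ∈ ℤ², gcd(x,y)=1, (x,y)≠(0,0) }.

river: ρ → (-2,5,2)
river: ρ → (2,3,-4)
river: ρ → (-4,5,1)
river: ρ → (1,5,-4)
river: ρ → (-4,3,2)
river: ρ → (2,5,-2)
river: ρ → (-2,3,4)
river: ρ → (4,5,-1)
river: ρ → (-1,5,4)
river: ρ → (4,3,-2)
closes: descent 0, river 10
min |a| on river = 1

1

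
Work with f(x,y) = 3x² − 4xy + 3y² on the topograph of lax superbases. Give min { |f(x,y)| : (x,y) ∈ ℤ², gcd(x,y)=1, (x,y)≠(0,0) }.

translate: b→2 (≡-4 mod 6), so (3,-4,3)→(3,2,2)
flip: (3,2,2)→(2,-2,3)
translate: b→2 (≡-2 mod 4), so (2,-2,3)→(2,2,3)
reduced (well bottom): (2,2,3) with a≤c, −a<b≤a
well minimum = a = 2

2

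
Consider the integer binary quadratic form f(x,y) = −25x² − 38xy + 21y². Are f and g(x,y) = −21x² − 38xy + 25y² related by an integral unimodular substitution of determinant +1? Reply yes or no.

D₁ = 3544, D₂ = 3544
river cycle of f (length 54): (21, 38, -25), (-25, 12, 34), (34, 56, -3), (-3, 58, 15), (15, 32, -42), (-42, 52, 5), (5, 58, -9), (-9, 50, 29), (29, 8, -30), (-30, 52, 7), … (44 more)
river cycle of g (length 54): (25, 38, -21), (-21, 46, 17), (17, 56, -6), (-6, 52, 35), (35, 18, -23), (-23, 28, 30), (30, 32, -21), (-21, 52, 10), (10, 48, -31), (-31, 14, 27), … (44 more)
cycles differ ⇒ inequivalent

no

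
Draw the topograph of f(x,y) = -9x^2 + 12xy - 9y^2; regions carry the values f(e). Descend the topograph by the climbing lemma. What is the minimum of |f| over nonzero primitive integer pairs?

translate: b→6 (≡-12 mod 18), so (9,-12,9)→(9,6,6)
flip: (9,6,6)→(6,-6,9)
translate: b→6 (≡-6 mod 12), so (6,-6,9)→(6,6,9)
reduced (well bottom): (6,6,9) with a≤c, −a<b≤a
well minimum |f| = |-6| = 6 (negative-definite)

6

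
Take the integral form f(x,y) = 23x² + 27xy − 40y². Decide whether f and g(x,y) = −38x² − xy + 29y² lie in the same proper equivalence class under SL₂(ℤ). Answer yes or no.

D₁ = 4409, D₂ = 4409
river cycle of f (length 10): (-40, 53, 10), (10, 47, -55), (-55, 63, 2), (2, 65, -23), (-23, 27, 40), (40, 53, -10), (-10, 47, 55), (55, 63, -2), (-2, 65, 23), (23, 27, -40)
river cycle of g (length 10): (29, 59, -8), (-8, 53, 50), (50, 47, -11), (-11, 63, 10), (10, 57, -29), (-29, 59, 8), (8, 53, -50), (-50, 47, 11), (11, 63, -10), (-10, 57, 29)
cycles differ ⇒ inequivalent

no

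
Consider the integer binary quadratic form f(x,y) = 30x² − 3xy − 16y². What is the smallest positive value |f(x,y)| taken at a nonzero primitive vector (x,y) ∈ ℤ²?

descent: ρ → (-16,35,11)  [lands on river]
river: ρ → (11,31,-22)
river: ρ → (-22,13,20)
river: ρ → (20,27,-15)
river: ρ → (-15,33,14)
river: ρ → (14,23,-25)
river: ρ → (-25,27,12)
river: ρ → (12,21,-31)
river: ρ → (-31,41,2)
river: ρ → (2,43,-10)
river: ρ → (-10,37,14)
river: ρ → (14,19,-28)
river: ρ → (-28,37,5)
river: ρ → (5,43,-4)
river: ρ → (-4,37,35)
river: ρ → (35,33,-6)
river: ρ → (-6,39,17)
river: ρ → (17,29,-16)
closes: descent 1, river 18
min |a| on river = 2

2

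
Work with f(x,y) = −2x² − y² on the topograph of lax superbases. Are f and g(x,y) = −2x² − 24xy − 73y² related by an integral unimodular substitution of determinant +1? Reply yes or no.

D₁ = -8, D₂ = -8
f is negative-definite; reduce −f:
−f: flip: (2,0,1)→(1,0,2)
−f: reduced (well bottom): (1,0,2) with a≤c, −a<b≤a
flip sign back: reduced form of f is (-1,0,-2)
g is negative-definite; reduce −g:
−g: translate: b→0 (≡24 mod 4), so (2,24,73)→(2,0,1)
−g: flip: (2,0,1)→(1,0,2)
−g: reduced (well bottom): (1,0,2) with a≤c, −a<b≤a
flip sign back: reduced form of g is (-1,0,-2)
reduced forms (-1, 0, -2) vs (-1, 0, -2) ⇒ equivalent

yes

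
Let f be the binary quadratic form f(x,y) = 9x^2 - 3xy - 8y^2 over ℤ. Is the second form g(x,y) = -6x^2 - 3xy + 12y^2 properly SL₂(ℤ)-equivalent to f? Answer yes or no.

D₁ = 297, D₂ = 297
river cycle of f (length 10): (-8, 3, 9), (9, 15, -2), (-2, 17, 1), (1, 17, -2), (-2, 15, 9), (9, 3, -8), (-8, 13, 4), (4, 11, -11), (-11, 11, 4), (4, 13, -8)
river cycle of g (length 4): (-6, 9, 9), (9, 9, -6), (-6, 15, 3), (3, 15, -6)
cycles differ ⇒ inequivalent

no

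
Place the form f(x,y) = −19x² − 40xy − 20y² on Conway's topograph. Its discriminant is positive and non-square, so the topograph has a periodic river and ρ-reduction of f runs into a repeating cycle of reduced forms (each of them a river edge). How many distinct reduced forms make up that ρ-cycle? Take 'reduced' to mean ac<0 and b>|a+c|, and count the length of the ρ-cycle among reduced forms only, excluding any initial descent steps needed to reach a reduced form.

D = 80, ⌊√D⌋ = 8
descent: ρ → (-20,0,1)
descent: ρ → (1,8,-4)  [lands on river]
river: ρ → (-4,8,1)
ρ-cycle length = 2 (tail of 2 descent steps not counted)

2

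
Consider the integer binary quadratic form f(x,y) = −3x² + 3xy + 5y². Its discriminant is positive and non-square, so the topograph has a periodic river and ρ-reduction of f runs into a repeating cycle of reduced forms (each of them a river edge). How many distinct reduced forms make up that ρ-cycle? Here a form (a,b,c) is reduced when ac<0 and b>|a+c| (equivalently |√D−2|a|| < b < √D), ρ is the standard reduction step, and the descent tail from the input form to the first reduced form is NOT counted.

D = 69, ⌊√D⌋ = 8
river: ρ → (5,7,-1)
river: ρ → (-1,7,5)
river: ρ → (5,3,-3)
river: ρ → (-3,3,5)
ρ-cycle length = 4 (tail of 0 descent steps not counted)

4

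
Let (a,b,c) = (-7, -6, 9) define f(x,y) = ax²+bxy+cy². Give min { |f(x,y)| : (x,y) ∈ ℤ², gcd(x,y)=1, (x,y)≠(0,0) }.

descent: ρ → (9,6,-7)  [lands on river]
river: ρ → (-7,8,8)
river: ρ → (8,8,-7)
river: ρ → (-7,6,9)
river: ρ → (9,12,-4)
river: ρ → (-4,12,9)
closes: descent 1, river 6
min |a| on river = 4

4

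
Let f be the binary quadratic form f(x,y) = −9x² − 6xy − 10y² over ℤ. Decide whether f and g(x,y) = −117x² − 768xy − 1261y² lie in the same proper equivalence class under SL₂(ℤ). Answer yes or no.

D₁ = -324, D₂ = -324
f is negative-definite; reduce −f:
−f: reduced (well bottom): (9,6,10) with a≤c, −a<b≤a
flip sign back: reduced form of f is (-9,-6,-10)
g is negative-definite; reduce −g:
−g: translate: b→66 (≡768 mod 234), so (117,768,1261)→(117,66,10)
−g: flip: (117,66,10)→(10,-66,117)
−g: translate: b→-6 (≡-66 mod 20), so (10,-66,117)→(10,-6,9)
−g: flip: (10,-6,9)→(9,6,10)
−g: reduced (well bottom): (9,6,10) with a≤c, −a<b≤a
flip sign back: reduced form of g is (-9,-6,-10)
reduced forms (-9, -6, -10) vs (-9, -6, -10) ⇒ equivalent

yes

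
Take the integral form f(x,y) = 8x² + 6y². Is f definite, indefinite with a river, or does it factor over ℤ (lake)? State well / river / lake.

D = b²−4ac = 0² − 4·8·6 = -192
D < 0 ⇒ definite ⇒ every region one sign ⇒ single well

well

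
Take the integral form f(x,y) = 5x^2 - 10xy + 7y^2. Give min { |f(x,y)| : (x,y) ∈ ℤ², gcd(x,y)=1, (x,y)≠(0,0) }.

translate: b→0 (≡-10 mod 10), so (5,-10,7)→(5,0,2)
flip: (5,0,2)→(2,0,5)
reduced (well bottom): (2,0,5) with a≤c, −a<b≤a
well minimum = a = 2

2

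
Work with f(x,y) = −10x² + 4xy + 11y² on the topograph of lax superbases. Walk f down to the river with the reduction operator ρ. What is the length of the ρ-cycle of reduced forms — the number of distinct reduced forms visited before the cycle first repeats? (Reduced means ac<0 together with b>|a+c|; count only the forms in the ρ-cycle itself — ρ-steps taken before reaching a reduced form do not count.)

D = 456, ⌊√D⌋ = 21
river: ρ → (11,18,-3)
river: ρ → (-3,18,11)
river: ρ → (11,4,-10)
river: ρ → (-10,16,5)
river: ρ → (5,14,-13)
river: ρ → (-13,12,6)
river: ρ → (6,12,-13)
river: ρ → (-13,14,5)
river: ρ → (5,16,-10)
river: ρ → (-10,4,11)
ρ-cycle length = 10 (tail of 0 descent steps not counted)

10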